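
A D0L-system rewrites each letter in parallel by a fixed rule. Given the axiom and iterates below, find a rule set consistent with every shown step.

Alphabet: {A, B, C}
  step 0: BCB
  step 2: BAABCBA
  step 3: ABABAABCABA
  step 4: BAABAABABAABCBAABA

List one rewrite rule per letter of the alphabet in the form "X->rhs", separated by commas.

  step 3 ⇒ step 4: ABABAABCABA ⇒ BA·A·BA·A·BA·BA·A·BC·BA·A·BA
    A ↦ BA
    B ↦ A
    C ↦ BC

A->BA, B->A, C->BC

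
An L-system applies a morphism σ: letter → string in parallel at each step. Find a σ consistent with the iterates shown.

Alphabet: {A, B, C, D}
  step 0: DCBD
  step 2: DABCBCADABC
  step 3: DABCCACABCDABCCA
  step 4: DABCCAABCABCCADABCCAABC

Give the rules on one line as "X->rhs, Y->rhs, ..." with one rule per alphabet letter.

A->BC, B->C, C->A, D->DA

  step 3 ⇒ step 4: DABCCACABCDABCCA ⇒ DA·BC·C·A·A·BC·A·BC·C·A·DA·BC·C·A·A·BC
    A ↦ BC
    B ↦ C
    C ↦ A
    D ↦ DA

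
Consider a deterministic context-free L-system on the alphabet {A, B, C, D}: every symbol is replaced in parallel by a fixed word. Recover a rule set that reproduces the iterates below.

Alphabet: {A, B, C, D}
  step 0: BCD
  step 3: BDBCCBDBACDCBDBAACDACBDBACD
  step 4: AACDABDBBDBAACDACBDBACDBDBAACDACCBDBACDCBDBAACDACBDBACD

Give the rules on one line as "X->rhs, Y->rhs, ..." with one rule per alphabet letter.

  step 3 ⇒ step 4: BDBCCBDBACDCBDBAACDACBDBACD ⇒ A·ACD·A·BDB·BDB·A·ACD·A·C·BDB·ACD·BDB·A·ACD·A·C·C·BDB·ACD·C·BDB·A·ACD·A·C·BDB·ACD
    A ↦ C
    B ↦ A
    C ↦ BDB
    D ↦ ACD

A->C, B->A, C->BDB, D->ACD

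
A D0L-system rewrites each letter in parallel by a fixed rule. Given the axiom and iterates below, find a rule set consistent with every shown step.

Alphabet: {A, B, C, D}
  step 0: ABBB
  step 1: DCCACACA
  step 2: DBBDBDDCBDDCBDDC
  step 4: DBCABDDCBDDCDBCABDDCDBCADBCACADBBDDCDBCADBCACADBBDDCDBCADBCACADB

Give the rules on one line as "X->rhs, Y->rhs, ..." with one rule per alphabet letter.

A->DC, B->CA, C->BD, D->DB

  step 1 ⇒ step 2: DCCACACA ⇒ DB·BD·BD·DC·BD·DC·BD·DC
    A ↦ DC
    C ↦ BD
    D ↦ DB
  step 0 ⇒ step 1: ABBB ⇒ DC·CA·CA·CA
    B ↦ CA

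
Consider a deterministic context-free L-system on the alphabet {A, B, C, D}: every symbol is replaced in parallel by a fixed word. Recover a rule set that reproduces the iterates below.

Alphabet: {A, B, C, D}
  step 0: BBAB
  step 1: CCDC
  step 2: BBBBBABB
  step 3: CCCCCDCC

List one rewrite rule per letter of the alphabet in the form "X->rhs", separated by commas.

A->D, B->C, C->BB, D->BA

  step 2 ⇒ step 3: BBBBBABB ⇒ C·C·C·C·C·D·C·C
    A ↦ D
    B ↦ C
  step 1 ⇒ step 2: CCDC ⇒ BB·BB·BA·BB
    C ↦ BB
  step 1 ⇒ step 2: CCDC ⇒ BB·BB·BA·BB
    D ↦ BA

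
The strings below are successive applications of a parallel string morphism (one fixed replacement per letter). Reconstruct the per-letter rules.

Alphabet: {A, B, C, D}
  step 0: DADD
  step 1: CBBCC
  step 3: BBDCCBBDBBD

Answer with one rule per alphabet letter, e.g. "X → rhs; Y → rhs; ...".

  step 0 ⇒ step 1: DADD ⇒ C·BB·C·C
    A ↦ BB
    D ↦ C
    B ↦ D  (constrained at step 1)
    C ↦ AB  (constrained at step 1)

A->BB, B->D, C->AB, D->C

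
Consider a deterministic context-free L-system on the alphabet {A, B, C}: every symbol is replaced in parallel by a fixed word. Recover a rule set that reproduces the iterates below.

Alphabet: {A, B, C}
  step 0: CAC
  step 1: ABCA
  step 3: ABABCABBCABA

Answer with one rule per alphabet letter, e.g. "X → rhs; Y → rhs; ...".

A->BC, B->AB, C->A

  step 0 ⇒ step 1: CAC ⇒ A·BC·A
    A ↦ BC
    C ↦ A
    B ↦ AB  (constrained at step 1)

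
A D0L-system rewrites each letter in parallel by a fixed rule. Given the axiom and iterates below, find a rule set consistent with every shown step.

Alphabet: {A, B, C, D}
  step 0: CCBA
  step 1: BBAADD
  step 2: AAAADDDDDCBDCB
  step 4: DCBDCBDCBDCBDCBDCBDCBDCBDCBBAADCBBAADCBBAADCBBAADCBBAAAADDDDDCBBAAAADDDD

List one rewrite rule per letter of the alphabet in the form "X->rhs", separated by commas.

  step 1 ⇒ step 2: BBAADD ⇒ AA·AA·DD·DD·DCB·DCB
    A ↦ DD
    B ↦ AA
    D ↦ DCB
  step 0 ⇒ step 1: CCBA ⇒ B·B·AA·DD
    C ↦ B

A->DD, B->AA, C->B, D->DCB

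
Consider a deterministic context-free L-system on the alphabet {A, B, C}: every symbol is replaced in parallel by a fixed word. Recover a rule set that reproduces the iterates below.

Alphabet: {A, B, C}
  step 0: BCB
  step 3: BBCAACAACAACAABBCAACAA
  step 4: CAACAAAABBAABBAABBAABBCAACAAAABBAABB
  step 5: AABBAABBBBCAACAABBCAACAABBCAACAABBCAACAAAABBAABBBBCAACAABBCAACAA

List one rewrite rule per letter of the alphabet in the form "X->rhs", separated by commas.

A->B, B->CAA, C->AA

  step 4 ⇒ step 5: CAACAAAABBAABBAABBAABBCAACAAAABBAABB ⇒ AA·B·B·AA·B·B·B·B·CAA·CAA·B·B·CAA·CAA·B·B·CAA·CAA·B·B·CAA·CAA·AA·B·B·AA·B·B·B·B·CAA·CAA·B·B·CAA·CAA
    A ↦ B
    B ↦ CAA
    C ↦ AA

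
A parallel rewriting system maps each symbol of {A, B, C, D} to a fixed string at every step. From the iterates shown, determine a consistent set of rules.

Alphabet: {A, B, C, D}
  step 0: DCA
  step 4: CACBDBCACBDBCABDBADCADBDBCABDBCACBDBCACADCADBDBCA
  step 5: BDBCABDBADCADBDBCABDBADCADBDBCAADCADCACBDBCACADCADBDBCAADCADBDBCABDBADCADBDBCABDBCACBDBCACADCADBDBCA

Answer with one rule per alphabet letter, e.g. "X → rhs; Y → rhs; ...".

  step 4 ⇒ step 5: CACBDBCACBDBCABDBADCADBDBCABDBCACBDBCACADCADBDBCA ⇒ BDB·CA·BDB·AD·C·AD·BDB·CA·BDB·AD·C·AD·BDB·CA·AD·C·AD·CA·C·BDB·CA·C·AD·C·AD·BDB·CA·AD·C·AD·BDB·CA·BDB·AD·C·AD·BDB·CA·BDB·CA·C·BDB·CA·C·AD·C·AD·BDB·CA
    A ↦ CA
    B ↦ AD
    C ↦ BDB
    D ↦ C

A->CA, B->AD, C->BDB, D->C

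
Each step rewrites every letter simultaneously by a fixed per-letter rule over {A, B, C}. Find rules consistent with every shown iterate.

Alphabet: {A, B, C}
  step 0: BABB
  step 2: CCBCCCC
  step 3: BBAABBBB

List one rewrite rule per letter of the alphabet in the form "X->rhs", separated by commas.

A->C, B->AA, C->B

  step 2 ⇒ step 3: CCBCCCC ⇒ B·B·AA·B·B·B·B
    B ↦ AA
    C ↦ B
    A ↦ C  (constrained at step 0)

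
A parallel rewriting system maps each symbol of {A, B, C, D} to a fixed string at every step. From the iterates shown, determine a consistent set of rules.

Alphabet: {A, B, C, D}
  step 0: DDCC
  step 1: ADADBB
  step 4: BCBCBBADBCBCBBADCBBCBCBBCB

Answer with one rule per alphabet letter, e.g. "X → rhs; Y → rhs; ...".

  step 0 ⇒ step 1: DDCC ⇒ AD·AD·B·B
    C ↦ B
    D ↦ AD
    A ↦ B  (constrained at step 1)
    B ↦ CB  (constrained at step 1)

A->B, B->CB, C->B, D->AD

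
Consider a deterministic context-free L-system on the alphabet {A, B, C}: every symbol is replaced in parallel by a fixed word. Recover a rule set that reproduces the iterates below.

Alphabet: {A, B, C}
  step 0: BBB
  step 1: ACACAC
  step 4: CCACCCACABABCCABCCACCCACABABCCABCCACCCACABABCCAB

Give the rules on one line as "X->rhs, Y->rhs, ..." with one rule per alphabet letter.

  step 0 ⇒ step 1: BBB ⇒ AC·AC·AC
    B ↦ AC
    A ↦ CC  (constrained at step 1)
    C ↦ AB  (constrained at step 1)

A->CC, B->AC, C->AB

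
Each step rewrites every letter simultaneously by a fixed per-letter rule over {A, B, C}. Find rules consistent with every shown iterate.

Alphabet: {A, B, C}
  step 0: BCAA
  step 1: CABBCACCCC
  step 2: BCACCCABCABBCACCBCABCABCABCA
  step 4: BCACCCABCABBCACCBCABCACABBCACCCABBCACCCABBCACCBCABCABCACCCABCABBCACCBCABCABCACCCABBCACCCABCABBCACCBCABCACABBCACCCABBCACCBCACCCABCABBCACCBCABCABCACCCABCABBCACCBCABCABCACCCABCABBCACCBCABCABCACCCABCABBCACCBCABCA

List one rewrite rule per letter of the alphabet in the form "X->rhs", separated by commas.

A->CC, B->CAB, C->BCA

  step 1 ⇒ step 2: CABBCACCCC ⇒ BCA·CC·CAB·CAB·BCA·CC·BCA·BCA·BCA·BCA
    A ↦ CC
    B ↦ CAB
    C ↦ BCA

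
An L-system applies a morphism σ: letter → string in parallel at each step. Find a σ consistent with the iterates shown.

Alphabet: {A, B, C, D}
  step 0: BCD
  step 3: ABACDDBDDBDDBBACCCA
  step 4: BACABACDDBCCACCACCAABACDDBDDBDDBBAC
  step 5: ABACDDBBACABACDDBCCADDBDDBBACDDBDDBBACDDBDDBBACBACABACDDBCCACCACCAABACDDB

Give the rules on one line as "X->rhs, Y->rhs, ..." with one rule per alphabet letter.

  step 4 ⇒ step 5: BACABACDDBCCACCACCAABACDDBDDBDDBBAC ⇒ A·BAC·DDB·BAC·A·BAC·DDB·C·C·A·DDB·DDB·BAC·DDB·DDB·BAC·DDB·DDB·BAC·BAC·A·BAC·DDB·C·C·A·C·C·A·C·C·A·A·BAC·DDB
    A ↦ BAC
    B ↦ A
    C ↦ DDB
    D ↦ C

A->BAC, B->A, C->DDB, D->C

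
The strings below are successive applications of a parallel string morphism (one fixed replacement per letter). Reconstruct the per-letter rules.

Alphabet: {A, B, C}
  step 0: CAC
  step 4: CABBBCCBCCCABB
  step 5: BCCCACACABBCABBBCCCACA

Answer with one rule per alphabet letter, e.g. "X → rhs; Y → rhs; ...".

A->CC, B->CA, C->B

  step 4 ⇒ step 5: CABBBCCBCCCABB ⇒ B·CC·CA·CA·CA·B·B·CA·B·B·B·CC·CA·CA
    A ↦ CC
    B ↦ CA
    C ↦ B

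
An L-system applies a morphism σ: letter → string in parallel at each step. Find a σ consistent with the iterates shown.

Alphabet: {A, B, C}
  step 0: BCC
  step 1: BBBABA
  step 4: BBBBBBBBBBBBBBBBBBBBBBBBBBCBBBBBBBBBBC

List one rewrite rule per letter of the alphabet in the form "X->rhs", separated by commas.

A->C, B->BB, C->BA

  step 0 ⇒ step 1: BCC ⇒ BB·BA·BA
    B ↦ BB
    C ↦ BA
    A ↦ C  (constrained at step 1)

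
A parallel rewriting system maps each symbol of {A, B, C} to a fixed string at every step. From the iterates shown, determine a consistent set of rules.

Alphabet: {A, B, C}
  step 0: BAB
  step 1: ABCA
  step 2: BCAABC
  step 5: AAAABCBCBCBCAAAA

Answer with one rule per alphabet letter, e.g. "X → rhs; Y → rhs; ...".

  step 1 ⇒ step 2: ABCA ⇒ BC·A·A·BC
    A ↦ BC
    B ↦ A
    C ↦ A

A->BC, B->A, C->A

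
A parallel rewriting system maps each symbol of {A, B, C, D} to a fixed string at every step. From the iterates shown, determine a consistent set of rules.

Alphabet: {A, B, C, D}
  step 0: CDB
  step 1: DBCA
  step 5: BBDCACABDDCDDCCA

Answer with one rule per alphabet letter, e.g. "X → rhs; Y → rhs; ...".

A->DC, B->CA, C->D, D->B

  step 0 ⇒ step 1: CDB ⇒ D·B·CA
    B ↦ CA
    C ↦ D
    D ↦ B
    A ↦ DC  (constrained at step 1)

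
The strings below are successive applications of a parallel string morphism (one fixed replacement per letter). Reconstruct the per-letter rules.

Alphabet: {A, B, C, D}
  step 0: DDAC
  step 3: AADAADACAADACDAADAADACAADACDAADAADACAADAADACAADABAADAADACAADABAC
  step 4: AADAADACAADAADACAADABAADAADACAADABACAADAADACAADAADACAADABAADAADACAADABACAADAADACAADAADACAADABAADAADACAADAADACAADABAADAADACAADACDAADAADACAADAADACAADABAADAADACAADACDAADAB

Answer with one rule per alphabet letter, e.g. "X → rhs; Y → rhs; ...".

  step 3 ⇒ step 4: AADAADACAADACDAADAADACAADACDAADAADACAADAADACAADABAADAADACAADABAC ⇒ AAD·AAD·AC·AAD·AAD·AC·AAD·AB·AAD·AAD·AC·AAD·AB·AC·AAD·AAD·AC·AAD·AAD·AC·AAD·AB·AAD·AAD·AC·AAD·AB·AC·AAD·AAD·AC·AAD·AAD·AC·AAD·AB·AAD·AAD·AC·AAD·AAD·AC·AAD·AB·AAD·AAD·AC·AAD·ACD·AAD·AAD·AC·AAD·AAD·AC·AAD·AB·AAD·AAD·AC·AAD·ACD·AAD·AB
    A ↦ AAD
    B ↦ ACD
    C ↦ AB
    D ↦ AC

A->AAD, B->ACD, C->AB, D->AC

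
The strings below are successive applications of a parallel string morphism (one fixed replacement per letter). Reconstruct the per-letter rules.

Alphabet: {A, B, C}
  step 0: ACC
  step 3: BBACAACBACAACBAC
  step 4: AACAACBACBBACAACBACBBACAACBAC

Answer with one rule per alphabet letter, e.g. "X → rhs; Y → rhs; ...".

A->B, B->AAC, C->AC

  step 3 ⇒ step 4: BBACAACBACAACBAC ⇒ AAC·AAC·B·AC·B·B·AC·AAC·B·AC·B·B·AC·AAC·B·AC
    A ↦ B
    B ↦ AAC
    C ↦ AC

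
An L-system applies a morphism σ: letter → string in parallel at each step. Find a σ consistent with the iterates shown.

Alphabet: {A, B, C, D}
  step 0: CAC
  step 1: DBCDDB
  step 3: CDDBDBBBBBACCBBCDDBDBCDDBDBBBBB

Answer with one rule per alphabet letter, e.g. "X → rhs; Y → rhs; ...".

A->CD, B->BB, C->DB, D->ACC

  step 0 ⇒ step 1: CAC ⇒ DB·CD·DB
    A ↦ CD
    C ↦ DB
    B ↦ BB  (constrained at step 1)
    D ↦ ACC  (constrained at step 1)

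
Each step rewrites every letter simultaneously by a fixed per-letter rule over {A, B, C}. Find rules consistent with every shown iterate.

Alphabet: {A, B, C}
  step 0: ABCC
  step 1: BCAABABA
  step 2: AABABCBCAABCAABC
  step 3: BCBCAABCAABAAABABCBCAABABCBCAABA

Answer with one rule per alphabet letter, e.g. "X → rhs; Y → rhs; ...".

  step 2 ⇒ step 3: AABABCBCAABCAABC ⇒ BC·BC·AA·BC·AA·BA·AA·BA·BC·BC·AA·BA·BC·BC·AA·BA
    A ↦ BC
    B ↦ AA
    C ↦ BA

A->BC, B->AA, C->BA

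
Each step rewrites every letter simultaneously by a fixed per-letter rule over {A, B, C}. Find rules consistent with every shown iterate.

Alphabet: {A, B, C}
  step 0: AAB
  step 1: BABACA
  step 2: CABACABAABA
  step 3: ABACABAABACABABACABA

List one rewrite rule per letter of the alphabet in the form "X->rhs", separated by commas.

A->BA, B->CA, C->A

  step 2 ⇒ step 3: CABACABAABA ⇒ A·BA·CA·BA·A·BA·CA·BA·BA·CA·BA
    A ↦ BA
    B ↦ CA
    C ↦ A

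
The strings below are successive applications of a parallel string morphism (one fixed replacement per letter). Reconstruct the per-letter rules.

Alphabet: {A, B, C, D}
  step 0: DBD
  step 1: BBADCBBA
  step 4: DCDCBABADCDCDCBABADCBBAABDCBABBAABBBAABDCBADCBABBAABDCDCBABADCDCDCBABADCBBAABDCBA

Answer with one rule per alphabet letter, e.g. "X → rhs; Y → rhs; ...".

A->BA, B->DC, C->AB, D->BBA

  step 0 ⇒ step 1: DBD ⇒ BBA·DC·BBA
    B ↦ DC
    D ↦ BBA
    A ↦ BA  (constrained at step 1)
    C ↦ AB  (constrained at step 1)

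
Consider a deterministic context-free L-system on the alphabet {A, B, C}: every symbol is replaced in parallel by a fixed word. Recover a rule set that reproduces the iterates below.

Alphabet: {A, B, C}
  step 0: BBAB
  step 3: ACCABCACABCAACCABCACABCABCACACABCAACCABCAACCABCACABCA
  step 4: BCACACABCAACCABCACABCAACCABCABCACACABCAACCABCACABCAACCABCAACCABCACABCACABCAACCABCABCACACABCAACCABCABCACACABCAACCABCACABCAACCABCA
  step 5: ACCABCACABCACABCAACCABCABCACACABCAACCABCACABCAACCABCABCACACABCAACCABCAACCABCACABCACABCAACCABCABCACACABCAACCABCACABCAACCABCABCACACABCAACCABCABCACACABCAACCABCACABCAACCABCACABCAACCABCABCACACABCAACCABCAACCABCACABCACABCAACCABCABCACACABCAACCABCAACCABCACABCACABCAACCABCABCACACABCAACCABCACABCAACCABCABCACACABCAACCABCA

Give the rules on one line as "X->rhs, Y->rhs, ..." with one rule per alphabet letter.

A->BCA, B->AC, C->CA

  step 4 ⇒ step 5: BCACACABCAACCABCACABCAACCABCABCACACABCAACCABCACABCAACCABCAACCABCACABCACABCAACCABCABCACACABCAACCABCABCACACABCAACCABCACABCAACCABCA ⇒ AC·CA·BCA·CA·BCA·CA·BCA·AC·CA·BCA·BCA·CA·CA·BCA·AC·CA·BCA·CA·BCA·AC·CA·BCA·BCA·CA·CA·BCA·AC·CA·BCA·AC·CA·BCA·CA·BCA·CA·BCA·AC·CA·BCA·BCA·CA·CA·BCA·AC·CA·BCA·CA·BCA·AC·CA·BCA·BCA·CA·CA·BCA·AC·CA·BCA·BCA·CA·CA·BCA·AC·CA·BCA·CA·BCA·AC·CA·BCA·CA·BCA·AC·CA·BCA·BCA·CA·CA·BCA·AC·CA·BCA·AC·CA·BCA·CA·BCA·CA·BCA·AC·CA·BCA·BCA·CA·CA·BCA·AC·CA·BCA·AC·CA·BCA·CA·BCA·CA·BCA·AC·CA·BCA·BCA·CA·CA·BCA·AC·CA·BCA·CA·BCA·AC·CA·BCA·BCA·CA·CA·BCA·AC·CA·BCA
    A ↦ BCA
    B ↦ AC
    C ↦ CA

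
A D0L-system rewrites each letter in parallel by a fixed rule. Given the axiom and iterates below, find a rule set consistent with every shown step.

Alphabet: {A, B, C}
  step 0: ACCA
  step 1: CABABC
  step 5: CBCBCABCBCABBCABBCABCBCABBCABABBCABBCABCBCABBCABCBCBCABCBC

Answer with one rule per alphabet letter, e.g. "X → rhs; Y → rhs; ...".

A->C, B->BC, C->AB

  step 0 ⇒ step 1: ACCA ⇒ C·AB·AB·C
    A ↦ C
    C ↦ AB
    B ↦ BC  (constrained at step 1)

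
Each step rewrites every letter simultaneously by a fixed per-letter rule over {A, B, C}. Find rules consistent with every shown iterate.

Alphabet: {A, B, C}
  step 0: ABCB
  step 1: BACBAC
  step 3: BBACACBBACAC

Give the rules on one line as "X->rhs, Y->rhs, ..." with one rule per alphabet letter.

  step 0 ⇒ step 1: ABCB ⇒ B·AC·B·AC
    A ↦ B
    B ↦ AC
    C ↦ B

A->B, B->AC, C->B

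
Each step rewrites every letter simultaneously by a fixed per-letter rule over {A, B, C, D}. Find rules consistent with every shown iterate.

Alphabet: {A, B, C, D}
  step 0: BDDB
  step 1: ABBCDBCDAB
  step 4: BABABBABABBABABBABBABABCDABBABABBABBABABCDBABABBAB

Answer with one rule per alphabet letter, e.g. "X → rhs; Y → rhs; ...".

  step 0 ⇒ step 1: BDDB ⇒ AB·BCD·BCD·AB
    B ↦ AB
    D ↦ BCD
    A ↦ B  (constrained at step 1)
    C ↦ A  (constrained at step 1)

A->B, B->AB, C->A, D->BCD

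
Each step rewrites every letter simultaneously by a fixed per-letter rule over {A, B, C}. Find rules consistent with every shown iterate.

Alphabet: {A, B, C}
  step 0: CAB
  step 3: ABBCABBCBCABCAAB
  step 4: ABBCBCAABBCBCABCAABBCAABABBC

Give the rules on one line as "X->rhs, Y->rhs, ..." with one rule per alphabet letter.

  step 3 ⇒ step 4: ABBCABBCBCABCAAB ⇒ AB·BC·BC·A·AB·BC·BC·A·BC·A·AB·BC·A·AB·AB·BC
    A ↦ AB
    B ↦ BC
    C ↦ A

A->AB, B->BC, C->A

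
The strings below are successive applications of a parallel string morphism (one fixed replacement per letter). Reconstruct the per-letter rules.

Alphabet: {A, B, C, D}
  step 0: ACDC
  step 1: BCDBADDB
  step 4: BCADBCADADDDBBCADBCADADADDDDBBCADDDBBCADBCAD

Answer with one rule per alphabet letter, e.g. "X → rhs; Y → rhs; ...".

  step 0 ⇒ step 1: ACDC ⇒ BC·DB·AD·DB
    A ↦ BC
    C ↦ DB
    D ↦ AD
    B ↦ D  (constrained at step 1)

A->BC, B->D, C->DB, D->AD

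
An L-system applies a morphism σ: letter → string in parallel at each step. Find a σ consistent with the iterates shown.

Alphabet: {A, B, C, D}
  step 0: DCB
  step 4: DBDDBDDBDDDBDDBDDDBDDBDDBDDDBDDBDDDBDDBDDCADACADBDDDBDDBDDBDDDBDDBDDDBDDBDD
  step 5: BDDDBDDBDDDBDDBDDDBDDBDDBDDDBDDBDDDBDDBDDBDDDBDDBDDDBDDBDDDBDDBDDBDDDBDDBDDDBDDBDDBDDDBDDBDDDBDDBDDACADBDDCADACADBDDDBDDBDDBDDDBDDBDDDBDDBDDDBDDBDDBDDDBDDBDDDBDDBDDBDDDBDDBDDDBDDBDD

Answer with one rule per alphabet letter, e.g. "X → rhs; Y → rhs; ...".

A->CAD, B->D, C->A, D->BDD

  step 4 ⇒ step 5: DBDDBDDBDDDBDDBDDDBDDBDDBDDDBDDBDDDBDDBDDCADACADBDDDBDDBDDBDDDBDDBDDDBDDBDD ⇒ BDD·D·BDD·BDD·D·BDD·BDD·D·BDD·BDD·BDD·D·BDD·BDD·D·BDD·BDD·BDD·D·BDD·BDD·D·BDD·BDD·D·BDD·BDD·BDD·D·BDD·BDD·D·BDD·BDD·BDD·D·BDD·BDD·D·BDD·BDD·A·CAD·BDD·CAD·A·CAD·BDD·D·BDD·BDD·BDD·D·BDD·BDD·D·BDD·BDD·D·BDD·BDD·BDD·D·BDD·BDD·D·BDD·BDD·BDD·D·BDD·BDD·D·BDD·BDD
    A ↦ CAD
    B ↦ D
    C ↦ A
    D ↦ BDD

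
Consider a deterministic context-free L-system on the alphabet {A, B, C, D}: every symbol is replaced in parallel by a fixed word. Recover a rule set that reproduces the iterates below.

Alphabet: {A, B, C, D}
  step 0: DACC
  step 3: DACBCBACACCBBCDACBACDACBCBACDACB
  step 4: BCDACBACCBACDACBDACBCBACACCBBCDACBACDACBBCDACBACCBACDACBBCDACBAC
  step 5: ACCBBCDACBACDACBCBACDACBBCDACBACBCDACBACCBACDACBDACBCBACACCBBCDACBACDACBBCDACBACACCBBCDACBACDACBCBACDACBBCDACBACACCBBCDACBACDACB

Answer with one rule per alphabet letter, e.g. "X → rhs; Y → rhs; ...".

  step 4 ⇒ step 5: BCDACBACCBACDACBDACBCBACACCBBCDACBACDACBBCDACBACCBACDACBBCDACBAC ⇒ AC·CB·BC·DA·CB·AC·DA·CB·CB·AC·DA·CB·BC·DA·CB·AC·BC·DA·CB·AC·CB·AC·DA·CB·DA·CB·CB·AC·AC·CB·BC·DA·CB·AC·DA·CB·BC·DA·CB·AC·AC·CB·BC·DA·CB·AC·DA·CB·CB·AC·DA·CB·BC·DA·CB·AC·AC·CB·BC·DA·CB·AC·DA·CB
    A ↦ DA
    B ↦ AC
    C ↦ CB
    D ↦ BC

A->DA, B->AC, C->CB, D->BC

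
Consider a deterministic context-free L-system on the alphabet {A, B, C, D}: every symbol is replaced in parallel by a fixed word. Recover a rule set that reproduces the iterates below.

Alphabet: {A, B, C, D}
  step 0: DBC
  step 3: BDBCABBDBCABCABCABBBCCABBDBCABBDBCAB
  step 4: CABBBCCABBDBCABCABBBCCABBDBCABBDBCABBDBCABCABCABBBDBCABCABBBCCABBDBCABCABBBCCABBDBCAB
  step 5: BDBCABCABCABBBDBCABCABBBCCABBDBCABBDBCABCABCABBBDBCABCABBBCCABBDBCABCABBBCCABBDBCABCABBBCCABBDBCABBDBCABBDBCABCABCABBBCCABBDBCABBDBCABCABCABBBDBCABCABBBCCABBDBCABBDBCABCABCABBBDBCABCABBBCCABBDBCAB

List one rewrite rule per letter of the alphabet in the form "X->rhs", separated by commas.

  step 4 ⇒ step 5: CABBBCCABBDBCABCABBBCCABBDBCABBDBCABBDBCABCABCABBBDBCABCABBBCCABBDBCABCABBBCCABBDBCAB ⇒ B·DB·CAB·CAB·CAB·B·B·DB·CAB·CAB·BBC·CAB·B·DB·CAB·B·DB·CAB·CAB·CAB·B·B·DB·CAB·CAB·BBC·CAB·B·DB·CAB·CAB·BBC·CAB·B·DB·CAB·CAB·BBC·CAB·B·DB·CAB·B·DB·CAB·B·DB·CAB·CAB·CAB·BBC·CAB·B·DB·CAB·B·DB·CAB·CAB·CAB·B·B·DB·CAB·CAB·BBC·CAB·B·DB·CAB·B·DB·CAB·CAB·CAB·B·B·DB·CAB·CAB·BBC·CAB·B·DB·CAB
    A ↦ DB
    B ↦ CAB
    C ↦ B
    D ↦ BBC

A->DB, B->CAB, C->B, D->BBC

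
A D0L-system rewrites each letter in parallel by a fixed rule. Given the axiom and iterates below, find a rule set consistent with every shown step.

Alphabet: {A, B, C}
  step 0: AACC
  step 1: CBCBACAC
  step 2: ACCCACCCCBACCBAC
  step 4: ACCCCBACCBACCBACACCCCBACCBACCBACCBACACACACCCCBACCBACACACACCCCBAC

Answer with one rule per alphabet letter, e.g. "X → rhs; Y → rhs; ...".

  step 1 ⇒ step 2: CBCBACAC ⇒ AC·CC·AC·CC·CB·AC·CB·AC
    A ↦ CB
    B ↦ CC
    C ↦ AC

A->CB, B->CC, C->AC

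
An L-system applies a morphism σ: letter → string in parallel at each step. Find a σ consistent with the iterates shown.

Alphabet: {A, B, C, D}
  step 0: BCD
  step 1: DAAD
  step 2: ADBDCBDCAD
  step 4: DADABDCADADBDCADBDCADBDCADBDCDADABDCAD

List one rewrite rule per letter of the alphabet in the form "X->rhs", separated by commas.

A->BDC, B->D, C->A, D->AD

  step 1 ⇒ step 2: DAAD ⇒ AD·BDC·BDC·AD
    A ↦ BDC
    D ↦ AD
  step 0 ⇒ step 1: BCD ⇒ D·A·AD
    B ↦ D
  step 0 ⇒ step 1: BCD ⇒ D·A·AD
    C ↦ A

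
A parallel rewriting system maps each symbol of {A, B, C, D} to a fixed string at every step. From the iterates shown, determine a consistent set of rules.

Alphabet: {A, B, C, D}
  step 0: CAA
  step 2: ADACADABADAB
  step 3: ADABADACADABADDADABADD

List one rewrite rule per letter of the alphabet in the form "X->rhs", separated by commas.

  step 2 ⇒ step 3: ADACADABADAB ⇒ AD·AB·AD·AC·AD·AB·AD·D·AD·AB·AD·D
    A ↦ AD
    B ↦ D
    C ↦ AC
    D ↦ AB

A->AD, B->D, C->AC, D->AB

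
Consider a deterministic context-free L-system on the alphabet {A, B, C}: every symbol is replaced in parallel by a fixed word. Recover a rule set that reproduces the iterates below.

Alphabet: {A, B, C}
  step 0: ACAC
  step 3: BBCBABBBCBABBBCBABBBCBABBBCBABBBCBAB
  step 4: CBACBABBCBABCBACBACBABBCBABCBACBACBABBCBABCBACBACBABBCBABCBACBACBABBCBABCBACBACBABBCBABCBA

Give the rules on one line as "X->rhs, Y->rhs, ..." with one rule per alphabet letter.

  step 3 ⇒ step 4: BBCBABBBCBABBBCBABBBCBABBBCBABBBCBAB ⇒ CBA·CBA·BB·CBA·B·CBA·CBA·CBA·BB·CBA·B·CBA·CBA·CBA·BB·CBA·B·CBA·CBA·CBA·BB·CBA·B·CBA·CBA·CBA·BB·CBA·B·CBA·CBA·CBA·BB·CBA·B·CBA
    A ↦ B
    B ↦ CBA
    C ↦ BB

A->B, B->CBA, C->BB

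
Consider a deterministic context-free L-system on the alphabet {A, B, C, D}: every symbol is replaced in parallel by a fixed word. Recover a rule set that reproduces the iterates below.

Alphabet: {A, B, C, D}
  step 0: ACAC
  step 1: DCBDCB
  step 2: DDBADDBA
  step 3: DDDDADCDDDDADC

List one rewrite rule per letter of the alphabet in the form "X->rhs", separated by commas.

A->DC, B->A, C->B, D->DD

  step 2 ⇒ step 3: DDBADDBA ⇒ DD·DD·A·DC·DD·DD·A·DC
    A ↦ DC
    B ↦ A
    D ↦ DD
  step 0 ⇒ step 1: ACAC ⇒ DC·B·DC·B
    C ↦ B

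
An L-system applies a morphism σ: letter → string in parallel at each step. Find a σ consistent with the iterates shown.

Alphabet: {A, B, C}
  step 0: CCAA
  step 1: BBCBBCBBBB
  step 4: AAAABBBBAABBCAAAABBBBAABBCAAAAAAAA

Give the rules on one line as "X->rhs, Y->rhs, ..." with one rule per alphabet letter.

  step 0 ⇒ step 1: CCAA ⇒ BBC·BBC·BB·BB
    A ↦ BB
    C ↦ BBC
    B ↦ A  (constrained at step 1)

A->BB, B->A, C->BBC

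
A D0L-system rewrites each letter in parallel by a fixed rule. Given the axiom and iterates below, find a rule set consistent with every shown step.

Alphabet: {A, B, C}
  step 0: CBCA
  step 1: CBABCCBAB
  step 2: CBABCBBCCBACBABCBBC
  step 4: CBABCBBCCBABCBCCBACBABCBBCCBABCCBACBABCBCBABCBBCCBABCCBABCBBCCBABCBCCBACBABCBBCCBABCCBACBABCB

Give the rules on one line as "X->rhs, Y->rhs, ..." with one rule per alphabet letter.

A->B, B->BC, C->CBA

  step 1 ⇒ step 2: CBABCCBAB ⇒ CBA·BC·B·BC·CBA·CBA·BC·B·BC
    A ↦ B
    B ↦ BC
    C ↦ CBA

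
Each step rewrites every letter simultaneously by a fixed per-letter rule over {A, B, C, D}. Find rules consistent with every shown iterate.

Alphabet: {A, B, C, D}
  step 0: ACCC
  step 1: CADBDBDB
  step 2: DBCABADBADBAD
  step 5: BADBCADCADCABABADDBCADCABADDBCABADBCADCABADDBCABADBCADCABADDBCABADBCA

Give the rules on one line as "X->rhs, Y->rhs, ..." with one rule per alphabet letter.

  step 1 ⇒ step 2: CADBDBDB ⇒ DB·CA·BA·D·BA·D·BA·D
    A ↦ CA
    B ↦ D
    C ↦ DB
    D ↦ BA

A->CA, B->D, C->DB, D->BA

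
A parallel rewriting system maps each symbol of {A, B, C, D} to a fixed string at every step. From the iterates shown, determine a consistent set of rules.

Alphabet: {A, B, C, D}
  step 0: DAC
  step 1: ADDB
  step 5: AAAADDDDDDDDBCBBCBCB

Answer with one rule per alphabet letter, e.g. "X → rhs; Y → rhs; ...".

A->DD, B->BC, C->B, D->A

  step 0 ⇒ step 1: DAC ⇒ A·DD·B
    A ↦ DD
    C ↦ B
    D ↦ A
    B ↦ BC  (constrained at step 1)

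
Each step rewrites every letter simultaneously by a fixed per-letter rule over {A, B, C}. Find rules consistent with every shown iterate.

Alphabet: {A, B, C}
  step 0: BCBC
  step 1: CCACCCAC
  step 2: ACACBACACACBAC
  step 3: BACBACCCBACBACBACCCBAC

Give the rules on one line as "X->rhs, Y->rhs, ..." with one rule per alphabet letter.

  step 2 ⇒ step 3: ACACBACACACBAC ⇒ B·AC·B·AC·CC·B·AC·B·AC·B·AC·CC·B·AC
    A ↦ B
    B ↦ CC
    C ↦ AC

A->B, B->CC, C->AC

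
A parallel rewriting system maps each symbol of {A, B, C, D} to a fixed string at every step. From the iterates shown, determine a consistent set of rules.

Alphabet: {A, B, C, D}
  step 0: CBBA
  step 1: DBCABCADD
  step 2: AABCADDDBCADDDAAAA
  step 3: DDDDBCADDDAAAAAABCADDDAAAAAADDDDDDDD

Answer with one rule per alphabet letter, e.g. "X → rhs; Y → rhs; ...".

A->DD, B->BCA, C->D, D->AA

  step 2 ⇒ step 3: AABCADDDBCADDDAAAA ⇒ DD·DD·BCA·D·DD·AA·AA·AA·BCA·D·DD·AA·AA·AA·DD·DD·DD·DD
    A ↦ DD
    B ↦ BCA
    C ↦ D
    D ↦ AA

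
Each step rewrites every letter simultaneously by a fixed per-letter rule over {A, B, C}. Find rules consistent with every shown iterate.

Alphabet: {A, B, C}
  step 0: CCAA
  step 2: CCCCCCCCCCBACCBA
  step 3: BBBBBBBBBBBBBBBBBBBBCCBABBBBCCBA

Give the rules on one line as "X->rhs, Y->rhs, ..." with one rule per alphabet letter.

  step 2 ⇒ step 3: CCCCCCCCCCBACCBA ⇒ BB·BB·BB·BB·BB·BB·BB·BB·BB·BB·CC·BA·BB·BB·CC·BA
    A ↦ BA
    B ↦ CC
    C ↦ BB

A->BA, B->CC, C->BB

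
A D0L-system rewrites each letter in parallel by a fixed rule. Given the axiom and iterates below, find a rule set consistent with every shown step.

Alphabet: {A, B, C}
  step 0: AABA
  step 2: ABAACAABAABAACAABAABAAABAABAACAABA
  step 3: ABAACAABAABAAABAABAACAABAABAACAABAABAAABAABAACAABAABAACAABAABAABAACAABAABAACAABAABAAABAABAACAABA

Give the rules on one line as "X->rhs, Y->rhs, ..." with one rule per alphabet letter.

A->ABA, B->ACA, C->A

  step 2 ⇒ step 3: ABAACAABAABAACAABAABAAABAABAACAABA ⇒ ABA·ACA·ABA·ABA·A·ABA·ABA·ACA·ABA·ABA·ACA·ABA·ABA·A·ABA·ABA·ACA·ABA·ABA·ACA·ABA·ABA·ABA·ACA·ABA·ABA·ACA·ABA·ABA·A·ABA·ABA·ACA·ABA
    A ↦ ABA
    B ↦ ACA
    C ↦ A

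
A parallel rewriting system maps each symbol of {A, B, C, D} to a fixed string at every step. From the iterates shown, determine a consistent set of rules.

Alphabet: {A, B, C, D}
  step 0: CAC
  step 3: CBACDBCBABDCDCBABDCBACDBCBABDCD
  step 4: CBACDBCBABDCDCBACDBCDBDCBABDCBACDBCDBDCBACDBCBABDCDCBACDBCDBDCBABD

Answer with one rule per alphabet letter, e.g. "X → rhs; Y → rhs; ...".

A->B, B->CD, C->CBA, D->BD

  step 3 ⇒ step 4: CBACDBCBABDCDCBABDCBACDBCBABDCD ⇒ CBA·CD·B·CBA·BD·CD·CBA·CD·B·CD·BD·CBA·BD·CBA·CD·B·CD·BD·CBA·CD·B·CBA·BD·CD·CBA·CD·B·CD·BD·CBA·BD
    A ↦ B
    B ↦ CD
    C ↦ CBA
    D ↦ BD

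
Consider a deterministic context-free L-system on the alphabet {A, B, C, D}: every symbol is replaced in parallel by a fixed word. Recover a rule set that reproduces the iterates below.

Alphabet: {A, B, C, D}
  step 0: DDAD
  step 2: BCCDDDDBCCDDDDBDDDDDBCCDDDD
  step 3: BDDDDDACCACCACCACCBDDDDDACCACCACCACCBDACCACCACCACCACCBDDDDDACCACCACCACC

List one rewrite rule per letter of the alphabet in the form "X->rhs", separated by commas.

  step 2 ⇒ step 3: BCCDDDDBCCDDDDBDDDDDBCCDDDD ⇒ BD·DD·DD·ACC·ACC·ACC·ACC·BD·DD·DD·ACC·ACC·ACC·ACC·BD·ACC·ACC·ACC·ACC·ACC·BD·DD·DD·ACC·ACC·ACC·ACC
    B ↦ BD
    C ↦ DD
    D ↦ ACC
    A ↦ BCC  (constrained at step 0)

A->BCC, B->BD, C->DD, D->ACC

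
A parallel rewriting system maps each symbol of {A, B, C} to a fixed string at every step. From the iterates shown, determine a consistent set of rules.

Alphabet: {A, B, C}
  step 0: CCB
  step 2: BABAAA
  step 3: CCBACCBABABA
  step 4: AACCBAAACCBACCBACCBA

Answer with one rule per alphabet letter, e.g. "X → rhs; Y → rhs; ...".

  step 3 ⇒ step 4: CCBACCBABABA ⇒ A·A·CC·BA·A·A·CC·BA·CC·BA·CC·BA
    A ↦ BA
    B ↦ CC
    C ↦ A

A->BA, B->CC, C->A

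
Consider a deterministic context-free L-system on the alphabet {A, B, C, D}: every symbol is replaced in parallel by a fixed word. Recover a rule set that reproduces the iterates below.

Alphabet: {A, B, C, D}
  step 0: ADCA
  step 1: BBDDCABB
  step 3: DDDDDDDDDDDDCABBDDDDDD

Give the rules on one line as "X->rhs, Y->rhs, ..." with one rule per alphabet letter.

  step 0 ⇒ step 1: ADCA ⇒ BB·DD·CA·BB
    A ↦ BB
    C ↦ CA
    D ↦ DD
    B ↦ D  (constrained at step 1)

A->BB, B->D, C->CA, D->DD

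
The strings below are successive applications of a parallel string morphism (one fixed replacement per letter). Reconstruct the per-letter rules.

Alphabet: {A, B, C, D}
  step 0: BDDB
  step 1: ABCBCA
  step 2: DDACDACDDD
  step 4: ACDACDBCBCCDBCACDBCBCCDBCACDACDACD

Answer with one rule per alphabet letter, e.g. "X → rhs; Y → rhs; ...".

A->DD, B->A, C->CD, D->BC

  step 1 ⇒ step 2: ABCBCA ⇒ DD·A·CD·A·CD·DD
    A ↦ DD
    B ↦ A
    C ↦ CD
  step 0 ⇒ step 1: BDDB ⇒ A·BC·BC·A
    D ↦ BC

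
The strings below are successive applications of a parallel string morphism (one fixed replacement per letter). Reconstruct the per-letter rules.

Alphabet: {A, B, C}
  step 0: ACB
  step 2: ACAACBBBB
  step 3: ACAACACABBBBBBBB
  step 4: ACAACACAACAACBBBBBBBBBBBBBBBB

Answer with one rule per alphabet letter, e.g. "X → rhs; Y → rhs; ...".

A->AC, B->BB, C->A

  step 3 ⇒ step 4: ACAACACABBBBBBBB ⇒ AC·A·AC·AC·A·AC·A·AC·BB·BB·BB·BB·BB·BB·BB·BB
    A ↦ AC
    B ↦ BB
    C ↦ A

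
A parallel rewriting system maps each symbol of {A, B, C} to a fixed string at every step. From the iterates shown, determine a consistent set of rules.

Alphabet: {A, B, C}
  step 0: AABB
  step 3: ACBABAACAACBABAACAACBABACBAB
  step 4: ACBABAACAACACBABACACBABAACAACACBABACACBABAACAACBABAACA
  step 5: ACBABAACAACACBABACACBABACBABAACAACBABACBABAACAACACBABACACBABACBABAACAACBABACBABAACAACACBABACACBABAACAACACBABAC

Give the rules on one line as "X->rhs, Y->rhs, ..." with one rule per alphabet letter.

  step 4 ⇒ step 5: ACBABAACAACACBABACACBABAACAACACBABACACBABAACAACBABAACA ⇒ AC·BAB·A·AC·A·AC·AC·BAB·AC·AC·BAB·AC·BAB·A·AC·A·AC·BAB·AC·BAB·A·AC·A·AC·AC·BAB·AC·AC·BAB·AC·BAB·A·AC·A·AC·BAB·AC·BAB·A·AC·A·AC·AC·BAB·AC·AC·BAB·A·AC·A·AC·AC·BAB·AC
    A ↦ AC
    B ↦ A
    C ↦ BAB

A->AC, B->A, C->BAB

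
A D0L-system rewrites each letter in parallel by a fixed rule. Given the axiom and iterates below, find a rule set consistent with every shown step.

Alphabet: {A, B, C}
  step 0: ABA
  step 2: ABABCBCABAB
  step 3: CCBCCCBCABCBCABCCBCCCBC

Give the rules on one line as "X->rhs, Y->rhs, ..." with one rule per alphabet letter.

  step 2 ⇒ step 3: ABABCBCABAB ⇒ C·CBC·C·CBC·AB·CBC·AB·C·CBC·C·CBC
    A ↦ C
    B ↦ CBC
    C ↦ AB

A->C, B->CBC, C->AB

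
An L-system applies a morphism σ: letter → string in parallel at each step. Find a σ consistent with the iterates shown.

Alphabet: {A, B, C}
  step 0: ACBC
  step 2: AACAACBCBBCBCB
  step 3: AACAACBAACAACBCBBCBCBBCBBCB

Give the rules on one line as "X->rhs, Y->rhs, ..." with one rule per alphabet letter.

  step 2 ⇒ step 3: AACAACBCBBCBCB ⇒ AAC·AAC·B·AAC·AAC·B·CB·B·CB·CB·B·CB·B·CB
    A ↦ AAC
    B ↦ CB
    C ↦ B

A->AAC, B->CB, C->B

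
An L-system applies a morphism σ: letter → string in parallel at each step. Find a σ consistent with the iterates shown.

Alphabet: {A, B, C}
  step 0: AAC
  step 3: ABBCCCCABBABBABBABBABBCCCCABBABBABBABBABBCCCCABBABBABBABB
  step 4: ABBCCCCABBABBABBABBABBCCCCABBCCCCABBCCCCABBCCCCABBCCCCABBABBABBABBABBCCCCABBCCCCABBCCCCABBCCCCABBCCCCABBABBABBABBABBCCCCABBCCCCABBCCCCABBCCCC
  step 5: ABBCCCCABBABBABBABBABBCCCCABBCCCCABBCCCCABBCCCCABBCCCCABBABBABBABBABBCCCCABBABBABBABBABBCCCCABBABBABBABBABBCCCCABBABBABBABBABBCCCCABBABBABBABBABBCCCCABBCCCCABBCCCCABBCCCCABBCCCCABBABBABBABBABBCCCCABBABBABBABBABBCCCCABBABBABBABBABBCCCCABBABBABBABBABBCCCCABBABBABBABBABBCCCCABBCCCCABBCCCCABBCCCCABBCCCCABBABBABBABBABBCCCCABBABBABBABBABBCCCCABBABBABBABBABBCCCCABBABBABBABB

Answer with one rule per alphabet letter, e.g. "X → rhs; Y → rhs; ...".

  step 4 ⇒ step 5: ABBCCCCABBABBABBABBABBCCCCABBCCCCABBCCCCABBCCCCABBCCCCABBABBABBABBABBCCCCABBCCCCABBCCCCABBCCCCABBCCCCABBABBABBABBABBCCCCABBCCCCABBCCCCABBCCCC ⇒ ABB·CC·CC·ABB·ABB·ABB·ABB·ABB·CC·CC·ABB·CC·CC·ABB·CC·CC·ABB·CC·CC·ABB·CC·CC·ABB·ABB·ABB·ABB·ABB·CC·CC·ABB·ABB·ABB·ABB·ABB·CC·CC·ABB·ABB·ABB·ABB·ABB·CC·CC·ABB·ABB·ABB·ABB·ABB·CC·CC·ABB·ABB·ABB·ABB·ABB·CC·CC·ABB·CC·CC·ABB·CC·CC·ABB·CC·CC·ABB·CC·CC·ABB·ABB·ABB·ABB·ABB·CC·CC·ABB·ABB·ABB·ABB·ABB·CC·CC·ABB·ABB·ABB·ABB·ABB·CC·CC·ABB·ABB·ABB·ABB·ABB·CC·CC·ABB·ABB·ABB·ABB·ABB·CC·CC·ABB·CC·CC·ABB·CC·CC·ABB·CC·CC·ABB·CC·CC·ABB·ABB·ABB·ABB·ABB·CC·CC·ABB·ABB·ABB·ABB·ABB·CC·CC·ABB·ABB·ABB·ABB·ABB·CC·CC·ABB·ABB·ABB·ABB
    A ↦ ABB
    B ↦ CC
    C ↦ ABB

A->ABB, B->CC, C->ABB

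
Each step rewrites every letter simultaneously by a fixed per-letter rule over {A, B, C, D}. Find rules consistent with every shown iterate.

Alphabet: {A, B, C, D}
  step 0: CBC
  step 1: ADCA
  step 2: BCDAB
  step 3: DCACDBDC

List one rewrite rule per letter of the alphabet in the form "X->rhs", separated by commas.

A->B, B->DC, C->A, D->CD

  step 2 ⇒ step 3: BCDAB ⇒ DC·A·CD·B·DC
    A ↦ B
    B ↦ DC
    C ↦ A
    D ↦ CD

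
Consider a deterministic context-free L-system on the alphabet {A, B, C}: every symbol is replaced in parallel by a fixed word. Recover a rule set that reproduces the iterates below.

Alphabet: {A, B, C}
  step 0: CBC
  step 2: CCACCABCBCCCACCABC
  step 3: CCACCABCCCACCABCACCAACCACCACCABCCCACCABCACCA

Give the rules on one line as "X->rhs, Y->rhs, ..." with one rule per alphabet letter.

A->BC, B->A, C->CCA

  step 2 ⇒ step 3: CCACCABCBCCCACCABC ⇒ CCA·CCA·BC·CCA·CCA·BC·A·CCA·A·CCA·CCA·CCA·BC·CCA·CCA·BC·A·CCA
    A ↦ BC
    B ↦ A
    C ↦ CCA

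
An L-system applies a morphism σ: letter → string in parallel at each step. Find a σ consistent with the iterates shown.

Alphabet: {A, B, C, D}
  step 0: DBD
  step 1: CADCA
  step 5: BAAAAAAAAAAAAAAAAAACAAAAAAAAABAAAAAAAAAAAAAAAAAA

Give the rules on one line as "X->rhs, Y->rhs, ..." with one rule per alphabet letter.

A->AA, B->D, C->B, D->CA

  step 0 ⇒ step 1: DBD ⇒ CA·D·CA
    B ↦ D
    D ↦ CA
    A ↦ AA  (constrained at step 1)
    C ↦ B  (constrained at step 1)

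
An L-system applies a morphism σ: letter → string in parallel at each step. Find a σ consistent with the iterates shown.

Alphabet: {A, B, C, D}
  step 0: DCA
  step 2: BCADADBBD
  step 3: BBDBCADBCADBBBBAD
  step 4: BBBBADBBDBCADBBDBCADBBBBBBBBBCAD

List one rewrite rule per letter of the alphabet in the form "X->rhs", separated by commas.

A->BC, B->BB, C->D, D->AD

  step 3 ⇒ step 4: BBDBCADBCADBBBBAD ⇒ BB·BB·AD·BB·D·BC·AD·BB·D·BC·AD·BB·BB·BB·BB·BC·AD
    A ↦ BC
    B ↦ BB
    C ↦ D
    D ↦ AD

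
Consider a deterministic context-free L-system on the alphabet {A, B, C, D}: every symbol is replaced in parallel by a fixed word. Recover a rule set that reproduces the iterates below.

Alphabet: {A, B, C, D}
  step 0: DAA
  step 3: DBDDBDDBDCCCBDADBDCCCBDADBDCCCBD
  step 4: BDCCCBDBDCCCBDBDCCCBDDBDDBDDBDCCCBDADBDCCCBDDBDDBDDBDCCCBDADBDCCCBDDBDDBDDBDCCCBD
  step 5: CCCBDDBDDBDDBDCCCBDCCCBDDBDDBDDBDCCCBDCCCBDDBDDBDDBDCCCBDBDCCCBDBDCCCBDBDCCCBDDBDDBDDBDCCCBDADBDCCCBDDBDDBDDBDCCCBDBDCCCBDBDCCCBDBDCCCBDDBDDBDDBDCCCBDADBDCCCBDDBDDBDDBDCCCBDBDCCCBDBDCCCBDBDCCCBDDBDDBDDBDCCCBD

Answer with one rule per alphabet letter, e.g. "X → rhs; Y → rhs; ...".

  step 4 ⇒ step 5: BDCCCBDBDCCCBDBDCCCBDDBDDBDDBDCCCBDADBDCCCBDDBDDBDDBDCCCBDADBDCCCBDDBDDBDDBDCCCBD ⇒ CCC·BD·DBD·DBD·DBD·CCC·BD·CCC·BD·DBD·DBD·DBD·CCC·BD·CCC·BD·DBD·DBD·DBD·CCC·BD·BD·CCC·BD·BD·CCC·BD·BD·CCC·BD·DBD·DBD·DBD·CCC·BD·AD·BD·CCC·BD·DBD·DBD·DBD·CCC·BD·BD·CCC·BD·BD·CCC·BD·BD·CCC·BD·DBD·DBD·DBD·CCC·BD·AD·BD·CCC·BD·DBD·DBD·DBD·CCC·BD·BD·CCC·BD·BD·CCC·BD·BD·CCC·BD·DBD·DBD·DBD·CCC·BD
    A ↦ AD
    B ↦ CCC
    C ↦ DBD
    D ↦ BD

A->AD, B->CCC, C->DBD, D->BD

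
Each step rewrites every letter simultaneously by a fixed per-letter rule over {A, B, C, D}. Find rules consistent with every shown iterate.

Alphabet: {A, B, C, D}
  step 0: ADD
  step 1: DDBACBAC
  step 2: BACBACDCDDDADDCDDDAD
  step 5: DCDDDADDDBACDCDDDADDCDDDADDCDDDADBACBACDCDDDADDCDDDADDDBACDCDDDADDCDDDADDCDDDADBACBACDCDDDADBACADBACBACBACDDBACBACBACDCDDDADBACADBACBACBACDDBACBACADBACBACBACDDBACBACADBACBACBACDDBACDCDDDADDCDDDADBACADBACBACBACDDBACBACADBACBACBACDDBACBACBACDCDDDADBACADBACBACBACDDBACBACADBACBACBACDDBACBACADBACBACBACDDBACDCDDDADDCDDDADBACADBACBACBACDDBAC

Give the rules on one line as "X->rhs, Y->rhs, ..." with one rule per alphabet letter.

  step 1 ⇒ step 2: DDBACBAC ⇒ BAC·BAC·DCD·DD·AD·DCD·DD·AD
    A ↦ DD
    B ↦ DCD
    C ↦ AD
    D ↦ BAC

A->DD, B->DCD, C->AD, D->BAC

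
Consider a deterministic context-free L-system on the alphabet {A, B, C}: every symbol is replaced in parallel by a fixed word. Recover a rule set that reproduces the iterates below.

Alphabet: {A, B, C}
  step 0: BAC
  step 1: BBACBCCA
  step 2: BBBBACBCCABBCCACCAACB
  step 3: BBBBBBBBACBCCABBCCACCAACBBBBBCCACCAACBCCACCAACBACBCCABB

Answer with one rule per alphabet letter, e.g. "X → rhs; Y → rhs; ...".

A->ACB, B->BB, C->CCA

  step 2 ⇒ step 3: BBBBACBCCABBCCACCAACB ⇒ BB·BB·BB·BB·ACB·CCA·BB·CCA·CCA·ACB·BB·BB·CCA·CCA·ACB·CCA·CCA·ACB·ACB·CCA·BB
    A ↦ ACB
    B ↦ BB
    C ↦ CCA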